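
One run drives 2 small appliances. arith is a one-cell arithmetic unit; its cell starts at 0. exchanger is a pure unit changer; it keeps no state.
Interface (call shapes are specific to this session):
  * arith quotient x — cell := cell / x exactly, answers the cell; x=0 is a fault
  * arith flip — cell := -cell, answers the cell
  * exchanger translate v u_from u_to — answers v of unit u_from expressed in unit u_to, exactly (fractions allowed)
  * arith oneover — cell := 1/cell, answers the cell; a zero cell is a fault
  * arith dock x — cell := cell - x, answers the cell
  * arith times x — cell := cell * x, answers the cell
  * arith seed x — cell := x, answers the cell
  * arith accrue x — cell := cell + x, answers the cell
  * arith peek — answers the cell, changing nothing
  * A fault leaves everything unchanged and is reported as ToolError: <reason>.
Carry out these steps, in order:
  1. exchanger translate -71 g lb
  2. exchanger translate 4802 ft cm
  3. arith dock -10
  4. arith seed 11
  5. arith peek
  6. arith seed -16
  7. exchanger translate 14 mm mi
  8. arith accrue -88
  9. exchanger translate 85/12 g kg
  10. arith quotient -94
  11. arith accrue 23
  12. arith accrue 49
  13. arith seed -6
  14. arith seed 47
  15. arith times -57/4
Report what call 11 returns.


Answer: 1133/47

Derivation:
Do: exchanger translate[v: -71; u_from: g; u_to: lb]
See: -7100000/45359237
Do: exchanger translate[v: 4802; u_from: ft; u_to: cm]
See: 3659124/25
Do: arith dock[x: -10]
See: 10
Do: arith seed[x: 11]
See: 11
Do: arith peek[]
See: 11
Do: arith seed[x: -16]
See: -16
Do: exchanger translate[v: 14; u_from: mm; u_to: mi]
See: 7/804672
Do: arith accrue[x: -88]
See: -104
Do: exchanger translate[v: 85/12; u_from: g; u_to: kg]
See: 17/2400
Do: arith quotient[x: -94]
See: 52/47
Do: arith accrue[x: 23]
See: 1133/47
Do: arith accrue[x: 49]
See: 3436/47
Do: arith seed[x: -6]
See: -6
Do: arith seed[x: 47]
See: 47
Do: arith times[x: -57/4]
See: -2679/4


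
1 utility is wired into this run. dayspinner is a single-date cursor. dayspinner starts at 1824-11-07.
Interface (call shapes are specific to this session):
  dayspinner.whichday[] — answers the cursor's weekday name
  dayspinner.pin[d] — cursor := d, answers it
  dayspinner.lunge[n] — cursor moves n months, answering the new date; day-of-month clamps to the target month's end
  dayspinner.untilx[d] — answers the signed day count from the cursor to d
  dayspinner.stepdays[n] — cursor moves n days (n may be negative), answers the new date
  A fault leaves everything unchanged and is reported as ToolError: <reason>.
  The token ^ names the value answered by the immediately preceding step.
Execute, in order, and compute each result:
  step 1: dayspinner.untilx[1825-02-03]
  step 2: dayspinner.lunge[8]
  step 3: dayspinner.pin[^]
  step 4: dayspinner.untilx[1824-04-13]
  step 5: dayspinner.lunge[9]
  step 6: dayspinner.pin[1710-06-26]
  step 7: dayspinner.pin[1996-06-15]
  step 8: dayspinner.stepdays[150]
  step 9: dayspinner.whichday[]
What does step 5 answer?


Answer: 1826-04-07

Derivation:
~$ untilx 1825-02-03
  88
~$ lunge 8
  1825-07-07
~$ pin ^
  1825-07-07
~$ untilx 1824-04-13
  -450
~$ lunge 9
  1826-04-07
~$ pin 1710-06-26
  1710-06-26
~$ pin 1996-06-15
  1996-06-15
~$ stepdays 150
  1996-11-12
~$ whichday
  Tuesday


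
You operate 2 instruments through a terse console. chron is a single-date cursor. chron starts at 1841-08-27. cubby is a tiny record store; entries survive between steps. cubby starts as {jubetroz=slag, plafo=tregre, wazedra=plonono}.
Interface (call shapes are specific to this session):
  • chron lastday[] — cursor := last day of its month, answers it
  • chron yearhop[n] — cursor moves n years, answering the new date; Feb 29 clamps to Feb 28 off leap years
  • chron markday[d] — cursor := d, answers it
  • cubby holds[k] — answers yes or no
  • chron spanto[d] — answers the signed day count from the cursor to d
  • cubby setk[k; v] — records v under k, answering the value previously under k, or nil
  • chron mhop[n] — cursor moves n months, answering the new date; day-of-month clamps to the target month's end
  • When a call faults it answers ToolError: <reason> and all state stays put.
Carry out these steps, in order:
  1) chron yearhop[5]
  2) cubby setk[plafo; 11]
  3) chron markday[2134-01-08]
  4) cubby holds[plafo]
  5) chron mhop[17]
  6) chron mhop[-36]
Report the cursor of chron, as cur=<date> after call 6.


-- 1. chron yearhop(5) => 1846-08-27
-- 2. cubby setk(plafo, 11) => tregre
-- 3. chron markday(2134-01-08) => 2134-01-08
-- 4. cubby holds(plafo) => yes
-- 5. chron mhop(17) => 2135-06-08
-- 6. chron mhop(-36) => 2132-06-08

Answer: cur=2132-06-08


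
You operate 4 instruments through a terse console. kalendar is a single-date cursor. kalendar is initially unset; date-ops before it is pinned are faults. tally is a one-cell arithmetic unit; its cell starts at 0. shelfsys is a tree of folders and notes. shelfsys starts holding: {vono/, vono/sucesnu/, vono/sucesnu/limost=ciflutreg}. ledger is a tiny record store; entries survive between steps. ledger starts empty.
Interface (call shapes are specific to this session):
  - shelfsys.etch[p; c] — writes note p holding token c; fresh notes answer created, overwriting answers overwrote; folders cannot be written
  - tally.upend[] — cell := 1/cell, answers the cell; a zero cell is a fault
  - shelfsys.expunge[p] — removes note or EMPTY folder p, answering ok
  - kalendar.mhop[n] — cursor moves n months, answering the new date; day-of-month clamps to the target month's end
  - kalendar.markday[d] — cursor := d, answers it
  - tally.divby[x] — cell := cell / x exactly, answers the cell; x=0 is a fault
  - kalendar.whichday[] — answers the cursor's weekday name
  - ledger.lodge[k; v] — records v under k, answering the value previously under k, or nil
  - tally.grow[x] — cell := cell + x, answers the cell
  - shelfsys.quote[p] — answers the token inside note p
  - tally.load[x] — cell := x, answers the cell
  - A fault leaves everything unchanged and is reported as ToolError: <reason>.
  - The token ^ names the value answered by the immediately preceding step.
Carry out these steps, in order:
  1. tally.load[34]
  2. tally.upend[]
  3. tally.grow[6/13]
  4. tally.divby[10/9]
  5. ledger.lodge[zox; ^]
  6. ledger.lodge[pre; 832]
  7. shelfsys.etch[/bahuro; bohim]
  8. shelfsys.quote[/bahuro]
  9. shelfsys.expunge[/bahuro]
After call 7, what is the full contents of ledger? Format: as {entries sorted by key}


~$ load 34
= 34
~$ upend
= 1/34
~$ grow 6/13
= 217/442
~$ divby 10/9
= 1953/4420
~$ lodge zox ^
= nil
~$ lodge pre 832
= nil
~$ etch /bahuro bohim
= created
~$ quote /bahuro
= bohim
~$ expunge /bahuro
= ok

Answer: {pre=832, zox=1953/4420}


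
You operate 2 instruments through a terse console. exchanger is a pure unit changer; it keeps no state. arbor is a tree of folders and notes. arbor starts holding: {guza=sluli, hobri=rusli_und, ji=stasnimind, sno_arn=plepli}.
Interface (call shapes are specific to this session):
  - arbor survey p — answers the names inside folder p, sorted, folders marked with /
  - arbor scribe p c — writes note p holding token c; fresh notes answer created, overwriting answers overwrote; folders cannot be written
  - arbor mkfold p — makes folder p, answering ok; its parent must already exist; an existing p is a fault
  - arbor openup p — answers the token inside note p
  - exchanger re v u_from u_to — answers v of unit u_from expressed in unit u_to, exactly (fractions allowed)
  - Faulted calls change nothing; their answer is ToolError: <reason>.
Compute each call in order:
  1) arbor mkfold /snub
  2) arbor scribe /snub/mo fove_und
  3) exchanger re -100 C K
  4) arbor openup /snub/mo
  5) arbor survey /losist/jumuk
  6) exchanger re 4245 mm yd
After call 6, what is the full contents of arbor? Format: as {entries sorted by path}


Answer: {guza=sluli, hobri=rusli_und, ji=stasnimind, sno_arn=plepli, snub/, snub/mo=fove_und}

Derivation:
! 1. arbor mkfold(/snub) ~> ok
! 2. arbor scribe(/snub/mo, fove_und) ~> created
! 3. exchanger re(-100, C, K) ~> 3463/20
! 4. arbor openup(/snub/mo) ~> fove_und
! 5. arbor survey(/losist/jumuk) ~> ToolError: not found
! 6. exchanger re(4245, mm, yd) ~> 7075/1524


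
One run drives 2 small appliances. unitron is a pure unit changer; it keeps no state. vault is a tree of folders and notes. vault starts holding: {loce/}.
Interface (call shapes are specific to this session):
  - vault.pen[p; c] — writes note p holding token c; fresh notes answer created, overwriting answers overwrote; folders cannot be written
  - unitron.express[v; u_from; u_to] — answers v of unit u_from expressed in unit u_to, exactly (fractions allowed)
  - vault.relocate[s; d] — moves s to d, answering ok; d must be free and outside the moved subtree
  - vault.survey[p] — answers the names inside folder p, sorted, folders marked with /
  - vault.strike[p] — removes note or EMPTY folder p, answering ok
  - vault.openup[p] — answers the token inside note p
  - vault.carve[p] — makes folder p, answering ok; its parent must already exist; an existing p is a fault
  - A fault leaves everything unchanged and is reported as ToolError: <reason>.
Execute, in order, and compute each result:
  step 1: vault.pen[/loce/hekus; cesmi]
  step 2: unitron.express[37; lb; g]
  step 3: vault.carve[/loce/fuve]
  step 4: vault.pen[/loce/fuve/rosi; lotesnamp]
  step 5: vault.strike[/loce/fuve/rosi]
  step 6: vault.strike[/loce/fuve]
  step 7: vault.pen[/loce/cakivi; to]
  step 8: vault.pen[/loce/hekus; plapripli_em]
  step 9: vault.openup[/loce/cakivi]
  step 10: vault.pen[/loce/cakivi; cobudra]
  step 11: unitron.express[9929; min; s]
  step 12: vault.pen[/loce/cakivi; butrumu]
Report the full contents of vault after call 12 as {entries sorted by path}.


Answer: {loce/, loce/cakivi=butrumu, loce/hekus=plapripli_em}

Derivation:
! 1. vault.pen(p→/loce/hekus, c→cesmi) => created
! 2. unitron.express(v→37, u_from→lb, u_to→g) => 1678291769/100000
! 3. vault.carve(p→/loce/fuve) => ok
! 4. vault.pen(p→/loce/fuve/rosi, c→lotesnamp) => created
! 5. vault.strike(p→/loce/fuve/rosi) => ok
! 6. vault.strike(p→/loce/fuve) => ok
! 7. vault.pen(p→/loce/cakivi, c→to) => created
! 8. vault.pen(p→/loce/hekus, c→plapripli_em) => overwrote
! 9. vault.openup(p→/loce/cakivi) => to
! 10. vault.pen(p→/loce/cakivi, c→cobudra) => overwrote
! 11. unitron.express(v→9929, u_from→min, u_to→s) => 595740
! 12. vault.pen(p→/loce/cakivi, c→butrumu) => overwrote


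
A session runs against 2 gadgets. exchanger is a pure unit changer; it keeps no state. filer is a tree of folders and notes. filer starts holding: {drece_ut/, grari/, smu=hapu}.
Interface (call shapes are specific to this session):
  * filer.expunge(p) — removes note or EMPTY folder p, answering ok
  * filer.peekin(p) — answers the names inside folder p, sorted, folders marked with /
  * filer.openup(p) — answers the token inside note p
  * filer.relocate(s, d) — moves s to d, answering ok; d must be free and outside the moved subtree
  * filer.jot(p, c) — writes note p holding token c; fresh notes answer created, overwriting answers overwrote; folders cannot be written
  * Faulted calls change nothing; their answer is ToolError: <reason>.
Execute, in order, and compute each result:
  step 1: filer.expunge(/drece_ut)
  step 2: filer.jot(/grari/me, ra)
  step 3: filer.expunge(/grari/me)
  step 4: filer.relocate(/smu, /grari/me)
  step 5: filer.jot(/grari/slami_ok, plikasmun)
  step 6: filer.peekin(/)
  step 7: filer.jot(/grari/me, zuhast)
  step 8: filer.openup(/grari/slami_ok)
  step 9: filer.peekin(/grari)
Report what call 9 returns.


Answer: [me, slami_ok]

Derivation:
I use filer.expunge(p: /drece_ut), and get ok.
Using filer.jot(p: /grari/me, c: ra): created.
Next I call filer.expunge(p: /grari/me), giving ok.
I try filer.relocate(s: /smu, d: /grari/me), yielding ok.
I call filer.jot(p: /grari/slami_ok, c: plikasmun): created.
Then filer.peekin(p: /), and observe [grari/].
I invoke filer.jot(p: /grari/me, c: zuhast), yielding overwrote.
Then filer.openup(p: /grari/slami_ok), which returns plikasmun.
Using filer.peekin(p: /grari): [me, slami_ok].


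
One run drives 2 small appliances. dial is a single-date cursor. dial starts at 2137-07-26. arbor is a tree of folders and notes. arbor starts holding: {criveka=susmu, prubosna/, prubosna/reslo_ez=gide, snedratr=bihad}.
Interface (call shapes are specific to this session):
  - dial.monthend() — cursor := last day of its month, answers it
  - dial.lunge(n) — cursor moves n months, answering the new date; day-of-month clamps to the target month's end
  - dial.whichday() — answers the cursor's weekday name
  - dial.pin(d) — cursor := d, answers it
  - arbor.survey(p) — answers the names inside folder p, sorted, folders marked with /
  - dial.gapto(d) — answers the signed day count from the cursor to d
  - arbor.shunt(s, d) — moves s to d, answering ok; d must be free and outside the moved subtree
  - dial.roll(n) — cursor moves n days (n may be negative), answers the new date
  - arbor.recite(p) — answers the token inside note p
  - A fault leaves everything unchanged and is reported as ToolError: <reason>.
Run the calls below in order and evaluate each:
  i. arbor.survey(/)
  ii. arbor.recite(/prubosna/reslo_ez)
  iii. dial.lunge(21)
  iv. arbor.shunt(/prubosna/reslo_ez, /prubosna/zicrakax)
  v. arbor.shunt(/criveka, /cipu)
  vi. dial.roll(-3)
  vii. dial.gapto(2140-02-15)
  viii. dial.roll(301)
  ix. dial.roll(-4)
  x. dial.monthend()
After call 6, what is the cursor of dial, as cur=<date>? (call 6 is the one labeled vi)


Answer: cur=2139-04-23

Derivation:
~$ arbor.survey p: /
:: [criveka, prubosna/, snedratr]
~$ arbor.recite p: /prubosna/reslo_ez
:: gide
~$ dial.lunge n: 21
:: 2139-04-26
~$ arbor.shunt s: /prubosna/reslo_ez d: /prubosna/zicrakax
:: ok
~$ arbor.shunt s: /criveka d: /cipu
:: ok
~$ dial.roll n: -3
:: 2139-04-23
~$ dial.gapto d: 2140-02-15
:: 298
~$ dial.roll n: 301
:: 2140-02-18
~$ dial.roll n: -4
:: 2140-02-14
~$ dial.monthend
:: 2140-02-29


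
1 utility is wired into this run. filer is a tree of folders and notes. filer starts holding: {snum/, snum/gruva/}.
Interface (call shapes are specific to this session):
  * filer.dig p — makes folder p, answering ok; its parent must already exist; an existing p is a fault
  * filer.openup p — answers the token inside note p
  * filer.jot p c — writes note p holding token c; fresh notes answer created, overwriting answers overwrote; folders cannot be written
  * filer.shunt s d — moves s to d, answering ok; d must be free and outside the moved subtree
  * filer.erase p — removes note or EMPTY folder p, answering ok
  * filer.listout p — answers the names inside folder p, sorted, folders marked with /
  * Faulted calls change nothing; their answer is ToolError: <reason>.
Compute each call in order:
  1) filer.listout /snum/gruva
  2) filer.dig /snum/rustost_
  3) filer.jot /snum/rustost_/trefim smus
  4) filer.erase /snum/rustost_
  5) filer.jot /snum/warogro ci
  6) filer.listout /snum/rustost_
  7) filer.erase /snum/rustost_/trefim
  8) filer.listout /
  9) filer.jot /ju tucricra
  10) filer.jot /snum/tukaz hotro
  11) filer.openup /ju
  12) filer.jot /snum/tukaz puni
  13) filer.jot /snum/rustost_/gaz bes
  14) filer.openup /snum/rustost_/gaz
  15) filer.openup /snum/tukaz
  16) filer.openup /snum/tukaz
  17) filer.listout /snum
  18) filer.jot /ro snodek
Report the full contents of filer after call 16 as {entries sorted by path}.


! filer.listout(p→/snum/gruva) ~> []
! filer.dig(p→/snum/rustost_) ~> ok
! filer.jot(p→/snum/rustost_/trefim, c→smus) ~> created
! filer.erase(p→/snum/rustost_) ~> ToolError: not empty
! filer.jot(p→/snum/warogro, c→ci) ~> created
! filer.listout(p→/snum/rustost_) ~> [trefim]
! filer.erase(p→/snum/rustost_/trefim) ~> ok
! filer.listout(p→/) ~> [snum/]
! filer.jot(p→/ju, c→tucricra) ~> created
! filer.jot(p→/snum/tukaz, c→hotro) ~> created
! filer.openup(p→/ju) ~> tucricra
! filer.jot(p→/snum/tukaz, c→puni) ~> overwrote
! filer.jot(p→/snum/rustost_/gaz, c→bes) ~> created
! filer.openup(p→/snum/rustost_/gaz) ~> bes
! filer.openup(p→/snum/tukaz) ~> puni
! filer.openup(p→/snum/tukaz) ~> puni
! filer.listout(p→/snum) ~> [gruva/, rustost_/, tukaz, warogro]
! filer.jot(p→/ro, c→snodek) ~> created

Answer: {ju=tucricra, snum/, snum/gruva/, snum/rustost_/, snum/rustost_/gaz=bes, snum/tukaz=puni, snum/warogro=ci}


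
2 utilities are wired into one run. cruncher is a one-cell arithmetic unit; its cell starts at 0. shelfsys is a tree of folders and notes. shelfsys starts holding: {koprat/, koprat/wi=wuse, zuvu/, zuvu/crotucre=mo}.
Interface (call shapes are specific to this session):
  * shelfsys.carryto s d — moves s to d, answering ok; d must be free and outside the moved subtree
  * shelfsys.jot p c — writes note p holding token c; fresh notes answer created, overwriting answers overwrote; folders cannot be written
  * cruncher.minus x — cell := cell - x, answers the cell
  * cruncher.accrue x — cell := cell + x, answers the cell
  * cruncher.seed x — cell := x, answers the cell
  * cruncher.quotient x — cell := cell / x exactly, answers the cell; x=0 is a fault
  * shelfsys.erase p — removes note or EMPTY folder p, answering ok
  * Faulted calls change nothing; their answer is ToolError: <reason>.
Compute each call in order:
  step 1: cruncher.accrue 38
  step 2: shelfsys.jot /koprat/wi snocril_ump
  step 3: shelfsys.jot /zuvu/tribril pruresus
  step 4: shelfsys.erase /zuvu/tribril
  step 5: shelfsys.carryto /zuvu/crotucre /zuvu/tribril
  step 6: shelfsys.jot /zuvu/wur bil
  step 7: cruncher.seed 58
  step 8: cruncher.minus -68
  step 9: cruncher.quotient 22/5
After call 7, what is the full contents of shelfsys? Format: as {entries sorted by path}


·→ accrue(x→38)
·← 38
·→ jot(p→/koprat/wi, c→snocril_ump)
·← overwrote
·→ jot(p→/zuvu/tribril, c→pruresus)
·← created
·→ erase(p→/zuvu/tribril)
·← ok
·→ carryto(s→/zuvu/crotucre, d→/zuvu/tribril)
·← ok
·→ jot(p→/zuvu/wur, c→bil)
·← created
·→ seed(x→58)
·← 58
·→ minus(x→-68)
·← 126
·→ quotient(x→22/5)
·← 315/11

Answer: {koprat/, koprat/wi=snocril_ump, zuvu/, zuvu/tribril=mo, zuvu/wur=bil}


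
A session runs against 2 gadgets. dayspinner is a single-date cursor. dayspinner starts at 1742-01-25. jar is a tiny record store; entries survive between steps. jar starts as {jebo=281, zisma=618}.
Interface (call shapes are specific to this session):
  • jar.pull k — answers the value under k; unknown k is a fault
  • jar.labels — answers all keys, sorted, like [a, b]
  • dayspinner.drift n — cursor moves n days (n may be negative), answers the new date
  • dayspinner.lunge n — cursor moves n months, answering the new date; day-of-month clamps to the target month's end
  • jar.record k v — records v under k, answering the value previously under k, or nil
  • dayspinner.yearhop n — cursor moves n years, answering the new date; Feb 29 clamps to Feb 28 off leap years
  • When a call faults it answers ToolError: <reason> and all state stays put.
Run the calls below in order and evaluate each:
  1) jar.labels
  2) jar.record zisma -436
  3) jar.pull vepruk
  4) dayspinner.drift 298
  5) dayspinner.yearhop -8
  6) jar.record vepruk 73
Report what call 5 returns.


Step: jar.labels[]
Result: [jebo, zisma]
Step: jar.record[k='zisma'; v='-436']
Result: 618
Step: jar.pull[k='vepruk']
Result: ToolError: no such key vepruk
Step: dayspinner.drift[n='298']
Result: 1742-11-19
Step: dayspinner.yearhop[n='-8']
Result: 1734-11-19
Step: jar.record[k='vepruk'; v='73']
Result: nil

Answer: 1734-11-19


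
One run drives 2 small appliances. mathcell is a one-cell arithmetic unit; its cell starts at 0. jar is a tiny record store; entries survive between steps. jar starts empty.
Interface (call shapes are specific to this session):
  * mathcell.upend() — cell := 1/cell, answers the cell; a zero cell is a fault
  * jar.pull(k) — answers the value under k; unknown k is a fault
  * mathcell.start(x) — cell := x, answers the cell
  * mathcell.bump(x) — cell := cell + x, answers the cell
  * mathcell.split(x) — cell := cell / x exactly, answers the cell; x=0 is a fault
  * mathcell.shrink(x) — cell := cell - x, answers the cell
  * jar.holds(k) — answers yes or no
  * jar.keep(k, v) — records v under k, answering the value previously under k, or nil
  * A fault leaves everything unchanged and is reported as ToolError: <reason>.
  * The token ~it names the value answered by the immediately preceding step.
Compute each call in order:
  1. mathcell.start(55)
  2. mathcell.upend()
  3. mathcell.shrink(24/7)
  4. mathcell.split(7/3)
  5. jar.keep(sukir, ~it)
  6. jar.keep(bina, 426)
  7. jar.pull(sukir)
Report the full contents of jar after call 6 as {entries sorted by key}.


# mathcell.start(x: 55) -> 55
# mathcell.upend() -> 1/55
# mathcell.shrink(x: 24/7) -> -1313/385
# mathcell.split(x: 7/3) -> -3939/2695
# jar.keep(k: sukir, v: ~it) -> nil
# jar.keep(k: bina, v: 426) -> nil
# jar.pull(k: sukir) -> -3939/2695

Answer: {bina=426, sukir=-3939/2695}


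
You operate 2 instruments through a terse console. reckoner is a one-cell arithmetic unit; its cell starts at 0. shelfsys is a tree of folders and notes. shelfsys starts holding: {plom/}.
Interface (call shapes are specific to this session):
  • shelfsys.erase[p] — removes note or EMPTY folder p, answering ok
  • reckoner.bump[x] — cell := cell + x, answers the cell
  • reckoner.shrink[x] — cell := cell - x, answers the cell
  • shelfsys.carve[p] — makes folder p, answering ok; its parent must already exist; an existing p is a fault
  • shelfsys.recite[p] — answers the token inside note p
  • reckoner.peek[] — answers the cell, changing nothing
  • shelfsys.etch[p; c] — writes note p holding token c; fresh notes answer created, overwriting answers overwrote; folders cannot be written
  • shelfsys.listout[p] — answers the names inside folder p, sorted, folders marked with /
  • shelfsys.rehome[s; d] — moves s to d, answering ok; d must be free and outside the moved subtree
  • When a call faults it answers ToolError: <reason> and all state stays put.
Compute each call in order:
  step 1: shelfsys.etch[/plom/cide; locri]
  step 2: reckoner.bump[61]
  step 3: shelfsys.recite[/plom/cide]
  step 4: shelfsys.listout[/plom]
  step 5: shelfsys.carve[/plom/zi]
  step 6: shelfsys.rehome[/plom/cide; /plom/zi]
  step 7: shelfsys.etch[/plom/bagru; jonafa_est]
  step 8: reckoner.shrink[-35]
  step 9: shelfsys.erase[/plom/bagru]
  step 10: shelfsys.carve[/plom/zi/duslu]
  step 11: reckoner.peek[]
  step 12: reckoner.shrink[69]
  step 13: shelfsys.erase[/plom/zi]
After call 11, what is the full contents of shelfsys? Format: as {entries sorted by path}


Answer: {plom/, plom/cide=locri, plom/zi/, plom/zi/duslu/}

Derivation:
> shelfsys.etch p→/plom/cide c→locri
[out] created
> reckoner.bump x→61
[out] 61
> shelfsys.recite p→/plom/cide
[out] locri
> shelfsys.listout p→/plom
[out] [cide]
> shelfsys.carve p→/plom/zi
[out] ok
> shelfsys.rehome s→/plom/cide d→/plom/zi
[out] ToolError: exists
> shelfsys.etch p→/plom/bagru c→jonafa_est
[out] created
> reckoner.shrink x→-35
[out] 96
> shelfsys.erase p→/plom/bagru
[out] ok
> shelfsys.carve p→/plom/zi/duslu
[out] ok
> reckoner.peek
[out] 96
> reckoner.shrink x→69
[out] 27
> shelfsys.erase p→/plom/zi
[out] ToolError: not empty


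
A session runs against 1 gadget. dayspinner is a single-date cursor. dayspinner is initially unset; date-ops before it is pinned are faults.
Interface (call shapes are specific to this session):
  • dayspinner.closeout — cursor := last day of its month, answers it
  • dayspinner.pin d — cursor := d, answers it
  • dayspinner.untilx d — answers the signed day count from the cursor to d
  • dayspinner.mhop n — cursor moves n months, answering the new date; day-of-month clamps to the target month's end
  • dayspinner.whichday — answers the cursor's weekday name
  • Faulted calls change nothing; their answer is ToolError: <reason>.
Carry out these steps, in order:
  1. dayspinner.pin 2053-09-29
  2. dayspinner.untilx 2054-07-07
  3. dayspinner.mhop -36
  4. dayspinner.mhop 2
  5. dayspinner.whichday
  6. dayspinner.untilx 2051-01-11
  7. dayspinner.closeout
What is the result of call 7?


Answer: 2050-11-30

Derivation:
I call dayspinner.pin with d→2053-09-29, which returns 2053-09-29.
Then dayspinner.untilx with d→2054-07-07, and observe 281.
I call dayspinner.mhop with n→-36, and see 2050-09-29.
Calling dayspinner.mhop with n→2, — result: 2050-11-29.
I call dayspinner.whichday, yielding Tuesday.
Invoking dayspinner.untilx with d→2051-01-11, — result: 43.
I invoke dayspinner.closeout(), and see 2050-11-30.


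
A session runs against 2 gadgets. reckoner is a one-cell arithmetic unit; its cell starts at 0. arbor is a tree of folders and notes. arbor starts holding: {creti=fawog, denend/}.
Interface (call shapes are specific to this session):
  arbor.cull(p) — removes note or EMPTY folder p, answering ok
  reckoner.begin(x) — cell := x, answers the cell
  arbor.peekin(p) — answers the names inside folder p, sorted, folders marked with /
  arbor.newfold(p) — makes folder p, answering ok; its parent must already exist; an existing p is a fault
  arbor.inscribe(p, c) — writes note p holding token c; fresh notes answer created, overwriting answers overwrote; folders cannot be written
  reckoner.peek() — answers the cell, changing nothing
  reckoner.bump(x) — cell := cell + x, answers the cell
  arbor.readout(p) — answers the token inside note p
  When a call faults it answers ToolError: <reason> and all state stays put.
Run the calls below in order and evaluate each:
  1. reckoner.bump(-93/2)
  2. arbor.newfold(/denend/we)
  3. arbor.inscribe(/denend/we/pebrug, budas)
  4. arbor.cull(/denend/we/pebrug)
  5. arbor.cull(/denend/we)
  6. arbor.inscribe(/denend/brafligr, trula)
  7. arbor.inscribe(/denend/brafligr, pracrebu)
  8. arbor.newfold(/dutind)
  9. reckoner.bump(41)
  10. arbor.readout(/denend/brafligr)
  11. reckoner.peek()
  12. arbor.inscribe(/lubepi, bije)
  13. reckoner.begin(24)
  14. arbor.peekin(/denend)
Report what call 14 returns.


Answer: [brafligr]

Derivation:
[in] reckoner.bump x=-93/2
= -93/2
[in] arbor.newfold p=/denend/we
= ok
[in] arbor.inscribe p=/denend/we/pebrug c=budas
= created
[in] arbor.cull p=/denend/we/pebrug
= ok
[in] arbor.cull p=/denend/we
= ok
[in] arbor.inscribe p=/denend/brafligr c=trula
= created
[in] arbor.inscribe p=/denend/brafligr c=pracrebu
= overwrote
[in] arbor.newfold p=/dutind
= ok
[in] reckoner.bump x=41
= -11/2
[in] arbor.readout p=/denend/brafligr
= pracrebu
[in] reckoner.peek
= -11/2
[in] arbor.inscribe p=/lubepi c=bije
= created
[in] reckoner.begin x=24
= 24
[in] arbor.peekin p=/denend
= [brafligr]


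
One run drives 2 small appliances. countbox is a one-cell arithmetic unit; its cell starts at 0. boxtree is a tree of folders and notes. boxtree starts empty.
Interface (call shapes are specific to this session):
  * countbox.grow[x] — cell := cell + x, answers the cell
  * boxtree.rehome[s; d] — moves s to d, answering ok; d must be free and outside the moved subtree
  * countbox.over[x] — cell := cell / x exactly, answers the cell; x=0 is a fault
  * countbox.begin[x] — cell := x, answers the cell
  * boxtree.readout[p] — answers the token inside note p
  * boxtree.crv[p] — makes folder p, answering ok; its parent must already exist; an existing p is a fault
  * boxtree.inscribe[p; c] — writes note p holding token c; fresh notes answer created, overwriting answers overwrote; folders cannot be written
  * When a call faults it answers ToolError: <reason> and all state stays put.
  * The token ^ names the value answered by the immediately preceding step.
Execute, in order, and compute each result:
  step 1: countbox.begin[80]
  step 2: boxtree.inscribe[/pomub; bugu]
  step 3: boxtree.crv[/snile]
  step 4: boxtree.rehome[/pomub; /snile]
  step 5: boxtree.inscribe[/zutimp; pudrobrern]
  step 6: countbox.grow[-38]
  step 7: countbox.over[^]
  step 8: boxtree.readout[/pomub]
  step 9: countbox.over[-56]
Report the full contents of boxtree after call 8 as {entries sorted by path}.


I try countbox.begin with x→80, giving 80.
Using boxtree.inscribe with p→/pomub, c→bugu, and get created.
Invoking boxtree.crv with p→/snile, giving ok.
I use boxtree.rehome with s→/pomub, d→/snile, giving ToolError: exists.
Now I run boxtree.inscribe with p→/zutimp, c→pudrobrern, and get created.
Then countbox.grow with x→-38: 42.
Invoking countbox.over with x→^, giving 1.
I run boxtree.readout with p→/pomub, and see bugu.
I invoke countbox.over with x→-56, and observe -1/56.

Answer: {pomub=bugu, snile/, zutimp=pudrobrern}


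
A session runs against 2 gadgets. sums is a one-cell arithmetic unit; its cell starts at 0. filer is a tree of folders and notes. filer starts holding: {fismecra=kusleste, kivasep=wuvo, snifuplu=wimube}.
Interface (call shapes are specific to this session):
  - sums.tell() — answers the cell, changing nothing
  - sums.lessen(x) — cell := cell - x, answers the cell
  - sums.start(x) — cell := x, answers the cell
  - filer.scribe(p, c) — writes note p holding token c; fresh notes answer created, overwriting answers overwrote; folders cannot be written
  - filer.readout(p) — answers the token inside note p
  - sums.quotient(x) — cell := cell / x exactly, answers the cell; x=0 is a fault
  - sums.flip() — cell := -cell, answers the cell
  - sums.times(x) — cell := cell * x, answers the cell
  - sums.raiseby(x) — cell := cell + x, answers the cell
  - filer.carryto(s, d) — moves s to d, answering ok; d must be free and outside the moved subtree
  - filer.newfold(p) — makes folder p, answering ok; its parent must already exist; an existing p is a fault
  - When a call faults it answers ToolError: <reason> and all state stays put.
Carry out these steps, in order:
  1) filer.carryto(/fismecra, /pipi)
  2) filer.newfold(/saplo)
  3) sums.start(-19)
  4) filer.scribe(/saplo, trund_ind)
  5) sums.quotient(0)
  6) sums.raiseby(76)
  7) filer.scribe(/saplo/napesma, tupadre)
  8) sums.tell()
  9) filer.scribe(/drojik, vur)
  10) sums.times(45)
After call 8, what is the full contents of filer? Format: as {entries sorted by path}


Answer: {kivasep=wuvo, pipi=kusleste, saplo/, saplo/napesma=tupadre, snifuplu=wimube}

Derivation:
CALL carryto[s: /fismecra; d: /pipi]
RET  ok
CALL newfold[p: /saplo]
RET  ok
CALL start[x: -19]
RET  -19
CALL scribe[p: /saplo; c: trund_ind]
RET  ToolError: is a directory
CALL quotient[x: 0]
RET  ToolError: division by zero
CALL raiseby[x: 76]
RET  57
CALL scribe[p: /saplo/napesma; c: tupadre]
RET  created
CALL tell[]
RET  57
CALL scribe[p: /drojik; c: vur]
RET  created
CALL times[x: 45]
RET  2565


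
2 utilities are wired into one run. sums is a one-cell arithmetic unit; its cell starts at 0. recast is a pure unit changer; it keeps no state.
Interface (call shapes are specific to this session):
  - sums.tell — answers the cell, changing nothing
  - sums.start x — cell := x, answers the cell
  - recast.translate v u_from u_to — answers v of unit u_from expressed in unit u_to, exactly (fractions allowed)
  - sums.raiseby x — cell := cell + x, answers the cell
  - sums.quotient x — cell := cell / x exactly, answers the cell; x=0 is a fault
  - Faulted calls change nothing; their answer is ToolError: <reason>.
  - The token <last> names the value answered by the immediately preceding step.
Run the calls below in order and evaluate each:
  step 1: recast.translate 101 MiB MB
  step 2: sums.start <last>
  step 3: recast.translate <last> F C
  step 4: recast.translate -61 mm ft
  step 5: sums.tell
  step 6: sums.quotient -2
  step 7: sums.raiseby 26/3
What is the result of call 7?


Answer: -2075926/46875

Derivation:
I try translate using v: 101, u_from: MiB, u_to: MB, which returns 1654784/15625.
Invoking start using x: <last>, and observe 1654784/15625.
Invoking translate using v: <last>, u_from: F, u_to: C, which returns 384928/9375.
Using translate using v: -61, u_from: mm, u_to: ft, and see -305/1524.
Invoking tell(), → 1654784/15625.
Using quotient using x: -2, → -827392/15625.
Calling raiseby using x: 26/3, and see -2075926/46875.


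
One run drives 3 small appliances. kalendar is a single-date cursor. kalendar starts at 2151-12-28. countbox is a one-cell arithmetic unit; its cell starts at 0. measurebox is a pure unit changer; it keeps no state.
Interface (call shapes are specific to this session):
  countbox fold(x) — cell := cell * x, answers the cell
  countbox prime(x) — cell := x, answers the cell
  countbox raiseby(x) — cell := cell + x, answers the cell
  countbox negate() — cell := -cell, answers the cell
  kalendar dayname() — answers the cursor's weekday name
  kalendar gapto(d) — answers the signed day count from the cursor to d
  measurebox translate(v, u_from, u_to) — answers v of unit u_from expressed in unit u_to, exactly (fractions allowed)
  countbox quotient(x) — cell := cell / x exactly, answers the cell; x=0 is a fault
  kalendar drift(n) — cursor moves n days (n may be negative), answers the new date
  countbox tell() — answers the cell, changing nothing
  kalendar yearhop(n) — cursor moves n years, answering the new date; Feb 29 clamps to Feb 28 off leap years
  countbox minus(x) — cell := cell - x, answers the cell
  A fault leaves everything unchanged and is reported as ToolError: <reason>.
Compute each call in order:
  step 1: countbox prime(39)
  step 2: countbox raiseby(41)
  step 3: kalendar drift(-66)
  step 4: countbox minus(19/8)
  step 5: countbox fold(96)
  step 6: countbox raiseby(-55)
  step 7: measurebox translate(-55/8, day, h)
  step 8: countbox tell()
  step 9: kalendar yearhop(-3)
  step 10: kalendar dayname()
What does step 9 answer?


Answer: 2148-10-23

Derivation:
Act: countbox prime[39]
Obs: 39
Act: countbox raiseby[41]
Obs: 80
Act: kalendar drift[-66]
Obs: 2151-10-23
Act: countbox minus[19/8]
Obs: 621/8
Act: countbox fold[96]
Obs: 7452
Act: countbox raiseby[-55]
Obs: 7397
Act: measurebox translate[-55/8; day; h]
Obs: -165
Act: countbox tell[]
Obs: 7397
Act: kalendar yearhop[-3]
Obs: 2148-10-23
Act: kalendar dayname[]
Obs: Wednesday


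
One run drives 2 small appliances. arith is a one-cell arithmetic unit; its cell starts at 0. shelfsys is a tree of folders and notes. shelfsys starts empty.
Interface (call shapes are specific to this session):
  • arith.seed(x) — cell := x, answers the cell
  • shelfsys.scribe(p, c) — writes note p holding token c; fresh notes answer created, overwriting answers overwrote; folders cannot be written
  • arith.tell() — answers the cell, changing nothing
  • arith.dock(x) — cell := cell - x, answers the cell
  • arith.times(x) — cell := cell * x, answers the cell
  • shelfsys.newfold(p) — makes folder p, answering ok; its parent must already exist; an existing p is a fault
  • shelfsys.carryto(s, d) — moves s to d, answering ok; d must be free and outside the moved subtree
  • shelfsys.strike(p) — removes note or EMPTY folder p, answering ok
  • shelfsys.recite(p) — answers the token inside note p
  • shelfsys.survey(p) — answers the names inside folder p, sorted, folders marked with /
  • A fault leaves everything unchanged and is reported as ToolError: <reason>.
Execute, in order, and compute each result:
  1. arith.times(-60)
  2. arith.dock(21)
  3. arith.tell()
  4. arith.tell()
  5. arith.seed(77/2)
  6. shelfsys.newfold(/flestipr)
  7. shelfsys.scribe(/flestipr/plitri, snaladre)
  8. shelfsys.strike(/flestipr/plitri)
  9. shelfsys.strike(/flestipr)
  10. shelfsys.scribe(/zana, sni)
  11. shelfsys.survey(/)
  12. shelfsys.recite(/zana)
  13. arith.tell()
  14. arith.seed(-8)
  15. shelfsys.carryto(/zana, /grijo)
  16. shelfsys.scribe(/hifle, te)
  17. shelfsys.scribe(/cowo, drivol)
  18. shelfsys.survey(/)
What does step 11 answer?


// 1. arith.times(-60) == 0
// 2. arith.dock(21) == -21
// 3. arith.tell() == -21
// 4. arith.tell() == -21
// 5. arith.seed(77/2) == 77/2
// 6. shelfsys.newfold(/flestipr) == ok
// 7. shelfsys.scribe(/flestipr/plitri, snaladre) == created
// 8. shelfsys.strike(/flestipr/plitri) == ok
// 9. shelfsys.strike(/flestipr) == ok
// 10. shelfsys.scribe(/zana, sni) == created
// 11. shelfsys.survey(/) == [zana]
// 12. shelfsys.recite(/zana) == sni
// 13. arith.tell() == 77/2
// 14. arith.seed(-8) == -8
// 15. shelfsys.carryto(/zana, /grijo) == ok
// 16. shelfsys.scribe(/hifle, te) == created
// 17. shelfsys.scribe(/cowo, drivol) == created
// 18. shelfsys.survey(/) == [cowo, grijo, hifle]

Answer: [zana]


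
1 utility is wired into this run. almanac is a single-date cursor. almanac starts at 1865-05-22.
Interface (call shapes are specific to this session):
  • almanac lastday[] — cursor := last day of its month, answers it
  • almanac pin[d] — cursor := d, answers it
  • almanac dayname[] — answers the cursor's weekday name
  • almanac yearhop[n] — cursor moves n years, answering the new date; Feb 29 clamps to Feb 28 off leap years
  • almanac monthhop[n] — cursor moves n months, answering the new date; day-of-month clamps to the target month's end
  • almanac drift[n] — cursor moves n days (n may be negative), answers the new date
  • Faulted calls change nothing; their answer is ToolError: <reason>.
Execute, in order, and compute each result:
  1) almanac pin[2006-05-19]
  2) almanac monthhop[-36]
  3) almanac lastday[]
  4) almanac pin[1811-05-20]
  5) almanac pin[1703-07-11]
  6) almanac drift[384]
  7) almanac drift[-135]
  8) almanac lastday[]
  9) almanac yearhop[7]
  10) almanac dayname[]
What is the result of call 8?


;; almanac pin(2006-05-19) == 2006-05-19
;; almanac monthhop(-36) == 2003-05-19
;; almanac lastday() == 2003-05-31
;; almanac pin(1811-05-20) == 1811-05-20
;; almanac pin(1703-07-11) == 1703-07-11
;; almanac drift(384) == 1704-07-29
;; almanac drift(-135) == 1704-03-16
;; almanac lastday() == 1704-03-31
;; almanac yearhop(7) == 1711-03-31
;; almanac dayname() == Tuesday

Answer: 1704-03-31


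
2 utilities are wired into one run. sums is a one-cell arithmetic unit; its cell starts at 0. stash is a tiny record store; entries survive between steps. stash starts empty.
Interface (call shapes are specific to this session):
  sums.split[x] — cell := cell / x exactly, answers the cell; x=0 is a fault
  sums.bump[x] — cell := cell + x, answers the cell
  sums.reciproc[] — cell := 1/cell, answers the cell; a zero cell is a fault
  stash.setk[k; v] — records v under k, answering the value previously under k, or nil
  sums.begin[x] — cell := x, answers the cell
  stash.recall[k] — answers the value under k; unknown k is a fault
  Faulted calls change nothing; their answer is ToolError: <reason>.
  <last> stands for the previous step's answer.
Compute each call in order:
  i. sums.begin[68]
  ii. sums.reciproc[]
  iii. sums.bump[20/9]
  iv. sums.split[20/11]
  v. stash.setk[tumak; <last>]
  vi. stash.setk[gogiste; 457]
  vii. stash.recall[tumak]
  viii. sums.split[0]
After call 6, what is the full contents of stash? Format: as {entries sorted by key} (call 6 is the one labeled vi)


Answer: {gogiste=457, tumak=15059/12240}

Derivation:
→ begin(x=68)
← 68
→ reciproc()
← 1/68
→ bump(x=20/9)
← 1369/612
→ split(x=20/11)
← 15059/12240
→ setk(k=tumak, v=<last>)
← nil
→ setk(k=gogiste, v=457)
← nil
→ recall(k=tumak)
← 15059/12240
→ split(x=0)
← ToolError: division by zero


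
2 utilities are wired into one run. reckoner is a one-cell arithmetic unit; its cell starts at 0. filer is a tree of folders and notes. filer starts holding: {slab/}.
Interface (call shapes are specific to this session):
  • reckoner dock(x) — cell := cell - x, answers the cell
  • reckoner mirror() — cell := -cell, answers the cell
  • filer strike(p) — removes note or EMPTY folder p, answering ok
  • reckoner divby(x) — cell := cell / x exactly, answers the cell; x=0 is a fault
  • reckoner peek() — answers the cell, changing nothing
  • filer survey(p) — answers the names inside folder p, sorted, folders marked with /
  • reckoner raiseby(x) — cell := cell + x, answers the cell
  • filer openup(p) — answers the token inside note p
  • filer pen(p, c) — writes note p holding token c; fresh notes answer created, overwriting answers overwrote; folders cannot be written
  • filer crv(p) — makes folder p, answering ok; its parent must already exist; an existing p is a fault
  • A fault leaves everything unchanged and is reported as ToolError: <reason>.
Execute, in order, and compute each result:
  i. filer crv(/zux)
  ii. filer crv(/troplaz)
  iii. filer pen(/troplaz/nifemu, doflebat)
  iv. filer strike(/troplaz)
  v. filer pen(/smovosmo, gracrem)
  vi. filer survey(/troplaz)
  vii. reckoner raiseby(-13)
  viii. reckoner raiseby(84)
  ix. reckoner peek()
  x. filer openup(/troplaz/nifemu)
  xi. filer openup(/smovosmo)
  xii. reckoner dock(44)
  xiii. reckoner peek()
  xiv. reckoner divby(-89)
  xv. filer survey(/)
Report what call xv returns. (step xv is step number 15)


·→ filer crv(p→/zux)
·← ok
·→ filer crv(p→/troplaz)
·← ok
·→ filer pen(p→/troplaz/nifemu, c→doflebat)
·← created
·→ filer strike(p→/troplaz)
·← ToolError: not empty
·→ filer pen(p→/smovosmo, c→gracrem)
·← created
·→ filer survey(p→/troplaz)
·← [nifemu]
·→ reckoner raiseby(x→-13)
·← -13
·→ reckoner raiseby(x→84)
·← 71
·→ reckoner peek()
·← 71
·→ filer openup(p→/troplaz/nifemu)
·← doflebat
·→ filer openup(p→/smovosmo)
·← gracrem
·→ reckoner dock(x→44)
·← 27
·→ reckoner peek()
·← 27
·→ reckoner divby(x→-89)
·← -27/89
·→ filer survey(p→/)
·← [slab/, smovosmo, troplaz/, zux/]

Answer: [slab/, smovosmo, troplaz/, zux/]
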